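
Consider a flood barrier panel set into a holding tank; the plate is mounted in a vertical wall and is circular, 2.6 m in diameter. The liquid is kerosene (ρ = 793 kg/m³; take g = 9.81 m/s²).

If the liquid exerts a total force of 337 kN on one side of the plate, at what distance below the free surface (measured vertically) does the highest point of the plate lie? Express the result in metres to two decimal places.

d_top ≈ 6.86 m

γ = ρg = 793 × 9.81 / 1000 = 7.77933 kN/m³.
A = π(1.3)² = 5.30929 m².
From F = γ·h_c·A, the centroid depth is h_c = 337/(7.77933 × 5.30929) = 8.15927 m.
The centroid is at the centre, 1.3 m below the top of the plate, so the highest point sits at h_top = 8.15927 − 1.3 = 6.85927 m below the surface.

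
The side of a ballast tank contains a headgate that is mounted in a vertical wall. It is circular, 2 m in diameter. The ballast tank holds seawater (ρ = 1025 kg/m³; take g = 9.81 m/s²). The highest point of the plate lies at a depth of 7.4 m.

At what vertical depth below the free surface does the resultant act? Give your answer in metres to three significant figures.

h_p = 8.43 m

γ = ρg = 1025 × 9.81 / 1000 = 10.05525 kN/m³.
The centroid is at the centre, 1 m below the top of the plate, so the centroid depth is h_c = 7.4 + 1 = 8.4 m.
A = π(1)² = 3.14159 m².
Resultant F = γ·h_c·A = 10.05525 × 8.4 × 3.14159 = 265.352 kN.
I_c = πr⁴/4 = π × 1⁴/4 = 0.785398 m⁴.
Centre of pressure: y_p = y_c + I_c/(y_c·A) = 8.4 + 0.785398/(8.4 × 3.14159) = 8.4 + 0.0297619 = 8.42976 m along the plane.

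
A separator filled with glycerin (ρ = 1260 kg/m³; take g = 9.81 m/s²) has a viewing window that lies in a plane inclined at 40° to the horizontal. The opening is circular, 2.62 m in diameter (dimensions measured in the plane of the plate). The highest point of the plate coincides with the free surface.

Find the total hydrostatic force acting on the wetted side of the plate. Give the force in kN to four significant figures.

F ≈ 56.11 kN

γ = ρg = 1260 × 9.81 / 1000 = 12.3606 kN/m³.
Let θ = 40° be the plate's angle to the horizontal; measure y along the incline from where the plane meets the free surface. Vertical depth h = y·sinθ with sinθ = 0.642788.
The centroid is at the centre, 1.31 m below the top of the plate, so y_c = 1.31 m and h_c = 1.31 × 0.642788 = 0.842052 m.
A = π(1.31)² = 5.39129 m².
Resultant F = γ·h_c·A = 12.3606 × 0.842052 × 5.39129 = 56.114 kN.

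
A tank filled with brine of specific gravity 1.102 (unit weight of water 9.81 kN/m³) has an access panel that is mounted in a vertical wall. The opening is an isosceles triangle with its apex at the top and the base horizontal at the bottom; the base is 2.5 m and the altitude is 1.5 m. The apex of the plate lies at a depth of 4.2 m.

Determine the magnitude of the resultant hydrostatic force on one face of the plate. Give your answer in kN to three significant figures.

γ = 1.102 × 9.81 = 10.81062 kN/m³.
With the apex up, the centroid sits 2h/3 = 2 × 1.5/3 = 1 m below the apex, so the centroid depth is h_c = 4.2 + 1 = 5.2 m.
A = ½ × 2.5 × 1.5 = 1.875 m².
Resultant F = γ·h_c·A = 10.81062 × 5.2 × 1.875 = 105.404 kN.

F ≈ 105 kN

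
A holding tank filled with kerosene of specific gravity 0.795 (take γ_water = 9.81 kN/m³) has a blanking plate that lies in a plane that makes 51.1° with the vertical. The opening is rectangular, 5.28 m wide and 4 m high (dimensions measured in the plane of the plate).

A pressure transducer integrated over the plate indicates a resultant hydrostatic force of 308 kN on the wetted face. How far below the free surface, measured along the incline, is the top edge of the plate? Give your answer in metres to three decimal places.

y_top ≈ 0.978 m

γ = 0.795 × 9.81 = 7.79895 kN/m³.
A = 5.28 × 4 = 21.12 m².
From F = γ·h_c·A, the centroid depth is h_c = 308/(7.79895 × 21.12) = 1.86991 m.
The plate makes 51.1° with the vertical, i.e. θ = 90° − 51.1° = 38.9° to the horizontal. Measuring y along the incline from the free-surface line, vertical depth h = y·sinθ with sinθ = 0.627963.
Along the incline, y_c = h_c/sinθ = 1.86991/0.627963 = 2.97774 m.
The centroid lies 4/2 = 2 m below the top edge, so the top edge sits at y_top = 2.97774 − 2 = 0.97774 m along the incline.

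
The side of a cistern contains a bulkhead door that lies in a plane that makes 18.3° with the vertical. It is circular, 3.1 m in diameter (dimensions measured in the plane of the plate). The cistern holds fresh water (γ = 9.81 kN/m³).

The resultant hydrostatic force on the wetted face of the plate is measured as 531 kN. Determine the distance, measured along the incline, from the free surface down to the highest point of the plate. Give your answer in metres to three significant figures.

y_top ≈ 6.00 m

γ = 9.81 kN/m³.
A = π(1.55)² = 7.54768 m².
From F = γ·h_c·A, the centroid depth is h_c = 531/(9.81 × 7.54768) = 7.17153 m.
The plate makes 18.3° with the vertical, i.e. θ = 90° − 18.3° = 71.7° to the horizontal. Measuring y along the incline from the free-surface line, vertical depth h = y·sinθ with sinθ = 0.949425.
Along the incline, y_c = h_c/sinθ = 7.17153/0.949425 = 7.55355 m.
The centroid is at the centre, 1.55 m below the top of the plate, so the highest point sits at y_top = 7.55355 − 1.55 = 6.00355 m along the incline.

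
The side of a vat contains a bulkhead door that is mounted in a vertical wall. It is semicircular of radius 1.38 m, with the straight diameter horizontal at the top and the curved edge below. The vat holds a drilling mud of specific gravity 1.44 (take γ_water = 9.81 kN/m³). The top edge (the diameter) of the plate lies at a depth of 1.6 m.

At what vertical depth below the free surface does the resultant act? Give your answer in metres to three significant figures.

h_p = 2.25 m

γ = 1.44 × 9.81 = 14.1264 kN/m³.
The centroid of a semicircle lies 4r/(3π) = 0.58569 m from the diameter, here below the top edge, so the centroid depth is h_c = 1.6 + 0.58569 = 2.18569 m.
A = πr²/2 = π × 1.38²/2 = 2.99142 m².
Resultant F = γ·h_c·A = 14.1264 × 2.18569 × 2.99142 = 92.3629 kN.
I_c = (π/8 − 8/(9π))·r⁴ = 0.109757 × 1.38⁴ = 0.39806 m⁴.
Centre of pressure: y_p = y_c + I_c/(y_c·A) = 2.18569 + 0.39806/(2.18569 × 2.99142) = 2.18569 + 0.0608811 = 2.24657 m along the plane.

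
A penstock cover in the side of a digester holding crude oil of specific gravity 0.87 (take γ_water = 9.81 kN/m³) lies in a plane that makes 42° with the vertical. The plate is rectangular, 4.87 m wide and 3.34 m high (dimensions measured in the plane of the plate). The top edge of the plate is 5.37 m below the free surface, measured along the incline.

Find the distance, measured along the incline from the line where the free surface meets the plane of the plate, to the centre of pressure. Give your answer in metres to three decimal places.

γ = 0.87 × 9.81 = 8.5347 kN/m³.
The plate makes 42° with the vertical, i.e. θ = 90° − 42° = 48° to the horizontal. Measuring y along the incline from the free-surface line, vertical depth h = y·sinθ with sinθ = 0.743145.
The centroid lies 3.34/2 = 1.67 m below the top edge, so y_c = 5.37 + 1.67 = 7.04 m and h_c = 7.04 × 0.743145 = 5.23174 m.
A = 4.87 × 3.34 = 16.2658 m².
Resultant F = γ·h_c·A = 8.5347 × 5.23174 × 16.2658 = 726.29 kN.
I_c = b·h³/12 = 4.87 × 3.34³/12 = 15.1212 m⁴.
Centre of pressure: y_p = y_c + I_c/(y_c·A) = 7.04 + 15.1212/(7.04 × 16.2658) = 7.04 + 0.13205 = 7.17205 m along the plane.

y_p = 7.172 m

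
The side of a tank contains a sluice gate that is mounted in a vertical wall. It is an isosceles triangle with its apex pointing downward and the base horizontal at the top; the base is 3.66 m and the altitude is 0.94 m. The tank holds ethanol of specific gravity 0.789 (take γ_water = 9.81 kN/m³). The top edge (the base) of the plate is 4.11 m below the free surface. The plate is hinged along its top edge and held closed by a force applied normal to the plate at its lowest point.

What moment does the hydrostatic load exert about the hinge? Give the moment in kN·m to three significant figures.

M ≈ 19.1 kN·m

γ = 0.789 × 9.81 = 7.74009 kN/m³.
With the apex down, the centroid sits h/3 = 0.94/3 = 0.313333 m below the base (the top edge), so the centroid depth is h_c = 4.11 + 0.313333 = 4.42333 m.
A = ½ × 3.66 × 0.94 = 1.7202 m².
Resultant F = γ·h_c·A = 7.74009 × 4.42333 × 1.7202 = 58.8944 kN.
I_c = b·h³/36 = 3.66 × 0.94³/36 = 0.0844427 m⁴.
Centre of pressure: y_p = y_c + I_c/(y_c·A) = 4.42333 + 0.0844427/(4.42333 × 1.7202) = 4.42333 + 0.0110977 = 4.43443 m along the plane.
The resultant acts 0.313333 + 0.0110977 = 0.324431 m (along the plate) below the hinge at the top edge, so the moment about the hinge is M = F × 0.324431 = 58.8944 × 0.324431 = 19.1072 kN·m.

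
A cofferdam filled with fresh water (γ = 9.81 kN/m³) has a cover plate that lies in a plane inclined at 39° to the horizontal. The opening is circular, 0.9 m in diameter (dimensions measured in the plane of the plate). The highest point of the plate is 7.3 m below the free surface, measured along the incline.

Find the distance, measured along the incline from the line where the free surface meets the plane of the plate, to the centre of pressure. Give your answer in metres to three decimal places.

γ = 9.81 kN/m³.
Let θ = 39° be the plate's angle to the horizontal; measure y along the incline from where the plane meets the free surface. Vertical depth h = y·sinθ with sinθ = 0.629320.
The centroid is at the centre, 0.45 m below the top of the plate, so y_c = 7.3 + 0.45 = 7.75 m and h_c = 7.75 × 0.629320 = 4.87723 m.
A = π(0.45)² = 0.636173 m².
Resultant F = γ·h_c·A = 9.81 × 4.87723 × 0.636173 = 30.4381 kN.
I_c = πr⁴/4 = π × 0.45⁴/4 = 0.0322062 m⁴.
Centre of pressure: y_p = y_c + I_c/(y_c·A) = 7.75 + 0.0322062/(7.75 × 0.636173) = 7.75 + 0.00653225 = 7.75653 m along the plane.

y_p = 7.757 m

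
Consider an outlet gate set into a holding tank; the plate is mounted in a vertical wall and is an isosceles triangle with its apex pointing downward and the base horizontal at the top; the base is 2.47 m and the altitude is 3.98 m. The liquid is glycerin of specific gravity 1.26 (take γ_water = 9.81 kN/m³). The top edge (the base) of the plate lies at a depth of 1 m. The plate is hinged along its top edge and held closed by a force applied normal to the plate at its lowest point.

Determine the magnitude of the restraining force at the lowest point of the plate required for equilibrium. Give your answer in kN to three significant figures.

P ≈ 60.6 kN

γ = 1.26 × 9.81 = 12.3606 kN/m³.
With the apex down, the centroid sits h/3 = 3.98/3 = 1.32667 m below the base (the top edge), so the centroid depth is h_c = 1 + 1.32667 = 2.32667 m.
A = ½ × 2.47 × 3.98 = 4.9153 m².
Resultant F = γ·h_c·A = 12.3606 × 2.32667 × 4.9153 = 141.359 kN.
I_c = b·h³/36 = 2.47 × 3.98³/36 = 4.32557 m⁴.
Centre of pressure: y_p = y_c + I_c/(y_c·A) = 2.32667 + 4.32557/(2.32667 × 4.9153) = 2.32667 + 0.378232 = 2.7049 m along the plane.
The resultant acts 1.32667 + 0.378232 = 1.7049 m (along the plate) below the hinge at the top edge, so the moment about the hinge is M = F × 1.7049 = 141.359 × 1.7049 = 241.003 kN·m.
A normal force at the bottom, 3.98 m from the hinge, must supply this moment: P = 241.003/3.98 = 60.5535 kN.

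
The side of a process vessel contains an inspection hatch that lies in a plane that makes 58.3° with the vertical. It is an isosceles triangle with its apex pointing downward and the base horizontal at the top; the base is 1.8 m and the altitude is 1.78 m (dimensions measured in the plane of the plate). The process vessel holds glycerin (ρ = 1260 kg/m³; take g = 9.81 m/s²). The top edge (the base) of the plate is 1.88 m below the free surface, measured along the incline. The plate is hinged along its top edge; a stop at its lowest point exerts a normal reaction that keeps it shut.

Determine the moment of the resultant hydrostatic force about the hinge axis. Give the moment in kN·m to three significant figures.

γ = ρg = 1260 × 9.81 / 1000 = 12.3606 kN/m³.
The plate makes 58.3° with the vertical, i.e. θ = 90° − 58.3° = 31.7° to the horizontal. Measuring y along the incline from the free-surface line, vertical depth h = y·sinθ with sinθ = 0.525472.
With the apex down, the centroid sits h/3 = 1.78/3 = 0.593333 m below the base (the top edge), so y_c = 1.88 + 0.593333 = 2.47333 m and h_c = 2.47333 × 0.525472 = 1.29967 m.
A = ½ × 1.8 × 1.78 = 1.602 m².
Resultant F = γ·h_c·A = 12.3606 × 1.29967 × 1.602 = 25.7357 kN.
I_c = b·h³/36 = 1.8 × 1.78³/36 = 0.281988 m⁴.
Centre of pressure: y_p = y_c + I_c/(y_c·A) = 2.47333 + 0.281988/(2.47333 × 1.602) = 2.47333 + 0.0711682 = 2.5445 m along the plane.
The resultant acts 0.593333 + 0.0711682 = 0.664501 m (along the plate) below the hinge at the top edge, so the moment about the hinge is M = F × 0.664501 = 25.7357 × 0.664501 = 17.1014 kN·m.

M ≈ 17.1 kN·m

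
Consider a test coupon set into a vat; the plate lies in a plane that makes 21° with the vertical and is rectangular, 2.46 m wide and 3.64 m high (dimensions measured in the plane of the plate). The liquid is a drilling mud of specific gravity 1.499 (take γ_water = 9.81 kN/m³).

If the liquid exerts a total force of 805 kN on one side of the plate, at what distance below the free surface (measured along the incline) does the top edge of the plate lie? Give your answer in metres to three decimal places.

γ = 1.499 × 9.81 = 14.70519 kN/m³.
A = 2.46 × 3.64 = 8.9544 m².
From F = γ·h_c·A, the centroid depth is h_c = 805/(14.70519 × 8.9544) = 6.11348 m.
The plate makes 21° with the vertical, i.e. θ = 90° − 21° = 69° to the horizontal. Measuring y along the incline from the free-surface line, vertical depth h = y·sinθ with sinθ = 0.933580.
Along the incline, y_c = h_c/sinθ = 6.11348/0.933580 = 6.54843 m.
The centroid lies 3.64/2 = 1.82 m below the top edge, so the top edge sits at y_top = 6.54843 − 1.82 = 4.72843 m along the incline.

y_top ≈ 4.728 m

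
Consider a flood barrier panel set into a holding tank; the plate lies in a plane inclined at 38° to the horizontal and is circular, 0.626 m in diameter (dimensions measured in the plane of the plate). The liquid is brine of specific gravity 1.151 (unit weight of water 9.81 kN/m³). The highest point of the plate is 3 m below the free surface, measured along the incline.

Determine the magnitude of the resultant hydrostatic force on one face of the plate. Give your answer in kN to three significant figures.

F ≈ 7.09 kN

γ = 1.151 × 9.81 = 11.29131 kN/m³.
Let θ = 38° be the plate's angle to the horizontal; measure y along the incline from where the plane meets the free surface. Vertical depth h = y·sinθ with sinθ = 0.615661.
The centroid is at the centre, 0.313 m below the top of the plate, so y_c = 3 + 0.313 = 3.313 m and h_c = 3.313 × 0.615661 = 2.03968 m.
A = π(0.313)² = 0.307779 m².
Resultant F = γ·h_c·A = 11.29131 × 2.03968 × 0.307779 = 7.08835 kN.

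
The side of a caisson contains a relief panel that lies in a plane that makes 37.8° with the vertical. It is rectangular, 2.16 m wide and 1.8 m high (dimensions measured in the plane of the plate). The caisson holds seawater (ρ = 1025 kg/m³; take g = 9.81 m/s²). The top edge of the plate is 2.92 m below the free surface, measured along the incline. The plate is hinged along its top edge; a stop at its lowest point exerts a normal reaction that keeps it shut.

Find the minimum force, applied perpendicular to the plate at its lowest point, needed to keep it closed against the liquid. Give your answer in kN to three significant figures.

P ≈ 63.6 kN

γ = ρg = 1025 × 9.81 / 1000 = 10.05525 kN/m³.
The plate makes 37.8° with the vertical, i.e. θ = 90° − 37.8° = 52.2° to the horizontal. Measuring y along the incline from the free-surface line, vertical depth h = y·sinθ with sinθ = 0.790155.
The centroid lies 1.8/2 = 0.9 m below the top edge, so y_c = 2.92 + 0.9 = 3.82 m and h_c = 3.82 × 0.790155 = 3.01839 m.
A = 2.16 × 1.8 = 3.888 m².
Resultant F = γ·h_c·A = 10.05525 × 3.01839 × 3.888 = 118.003 kN.
I_c = b·h³/12 = 2.16 × 1.8³/12 = 1.04976 m⁴.
Centre of pressure: y_p = y_c + I_c/(y_c·A) = 3.82 + 1.04976/(3.82 × 3.888) = 3.82 + 0.0706806 = 3.89068 m along the plane.
The resultant acts 0.9 + 0.0706806 = 0.970681 m (along the plate) below the hinge at the top edge, so the moment about the hinge is M = F × 0.970681 = 118.003 × 0.970681 = 114.543 kN·m.
A normal force at the bottom, 1.8 m from the hinge, must supply this moment: P = 114.543/1.8 = 63.635 kN.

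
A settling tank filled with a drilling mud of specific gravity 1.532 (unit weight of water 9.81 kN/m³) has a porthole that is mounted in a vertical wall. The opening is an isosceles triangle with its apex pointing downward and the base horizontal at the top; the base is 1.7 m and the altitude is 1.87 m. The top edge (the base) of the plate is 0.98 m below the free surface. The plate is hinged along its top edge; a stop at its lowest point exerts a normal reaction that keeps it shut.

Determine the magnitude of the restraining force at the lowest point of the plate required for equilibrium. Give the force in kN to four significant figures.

P ≈ 15.25 kN

γ = 1.532 × 9.81 = 15.02892 kN/m³.
With the apex down, the centroid sits h/3 = 1.87/3 = 0.623333 m below the base (the top edge), so the centroid depth is h_c = 0.98 + 0.623333 = 1.60333 m.
A = ½ × 1.7 × 1.87 = 1.5895 m².
Resultant F = γ·h_c·A = 15.02892 × 1.60333 × 1.5895 = 38.3011 kN.
I_c = b·h³/36 = 1.7 × 1.87³/36 = 0.308796 m⁴.
Centre of pressure: y_p = y_c + I_c/(y_c·A) = 1.60333 + 0.308796/(1.60333 × 1.5895) = 1.60333 + 0.121168 = 1.7245 m along the plane.
The resultant acts 0.623333 + 0.121168 = 0.744501 m (along the plate) below the hinge at the top edge, so the moment about the hinge is M = F × 0.744501 = 38.3011 × 0.744501 = 28.5152 kN·m.
A normal force at the bottom, 1.87 m from the hinge, must supply this moment: P = 28.5152/1.87 = 15.2488 kN.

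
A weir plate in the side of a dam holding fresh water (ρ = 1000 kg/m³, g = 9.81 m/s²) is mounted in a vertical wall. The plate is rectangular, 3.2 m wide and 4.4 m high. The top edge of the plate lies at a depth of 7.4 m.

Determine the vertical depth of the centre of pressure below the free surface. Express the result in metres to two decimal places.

h_p = 9.77 m

γ = ρg = 1000 × 9.81 = 9810 N/m³ = 9.81 kN/m³.
The centroid lies 4.4/2 = 2.2 m below the top edge, so the centroid depth is h_c = 7.4 + 2.2 = 9.6 m.
A = 3.2 × 4.4 = 14.08 m².
Resultant F = γ·h_c·A = 9.81 × 9.6 × 14.08 = 1326 kN.
I_c = b·h³/12 = 3.2 × 4.4³/12 = 22.7157 m⁴.
Centre of pressure: y_p = y_c + I_c/(y_c·A) = 9.6 + 22.7157/(9.6 × 14.08) = 9.6 + 0.168055 = 9.76806 m along the plane.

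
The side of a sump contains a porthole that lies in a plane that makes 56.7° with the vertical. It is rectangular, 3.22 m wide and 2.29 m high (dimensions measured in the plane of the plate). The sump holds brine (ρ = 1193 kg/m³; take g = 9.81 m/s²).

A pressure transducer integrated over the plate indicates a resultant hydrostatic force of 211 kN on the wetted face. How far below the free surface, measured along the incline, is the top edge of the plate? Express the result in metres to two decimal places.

γ = ρg = 1193 × 9.81 / 1000 = 11.70333 kN/m³.
A = 3.22 × 2.29 = 7.3738 m².
From F = γ·h_c·A, the centroid depth is h_c = 211/(11.70333 × 7.3738) = 2.44502 m.
The plate makes 56.7° with the vertical, i.e. θ = 90° − 56.7° = 33.3° to the horizontal. Measuring y along the incline from the free-surface line, vertical depth h = y·sinθ with sinθ = 0.549023.
Along the incline, y_c = h_c/sinθ = 2.44502/0.549023 = 4.4534 m.
The centroid lies 2.29/2 = 1.145 m below the top edge, so the top edge sits at y_top = 4.4534 − 1.145 = 3.3084 m along the incline.

y_top ≈ 3.31 m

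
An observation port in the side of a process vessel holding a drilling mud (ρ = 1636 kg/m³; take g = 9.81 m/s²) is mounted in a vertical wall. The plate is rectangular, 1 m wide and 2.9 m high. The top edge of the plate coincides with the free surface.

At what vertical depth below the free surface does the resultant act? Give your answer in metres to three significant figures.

h_p = 1.93 m

γ = ρg = 1636 × 9.81 / 1000 = 16.04916 kN/m³.
The centroid lies 2.9/2 = 1.45 m below the top edge, so the centroid depth is h_c = 1.45 m.
A = 1 × 2.9 = 2.9 m².
Resultant F = γ·h_c·A = 16.04916 × 1.45 × 2.9 = 67.4867 kN.
I_c = b·h³/12 = 1 × 2.9³/12 = 2.03242 m⁴.
Centre of pressure: y_p = y_c + I_c/(y_c·A) = 1.45 + 2.03242/(1.45 × 2.9) = 1.45 + 0.483334 = 1.93333 m along the plane.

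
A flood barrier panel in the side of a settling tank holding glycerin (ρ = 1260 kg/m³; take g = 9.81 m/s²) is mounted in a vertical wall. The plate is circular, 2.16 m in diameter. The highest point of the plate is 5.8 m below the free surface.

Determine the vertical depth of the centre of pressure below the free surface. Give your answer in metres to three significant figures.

γ = ρg = 1260 × 9.81 / 1000 = 12.3606 kN/m³.
The centroid is at the centre, 1.08 m below the top of the plate, so the centroid depth is h_c = 5.8 + 1.08 = 6.88 m.
A = π(1.08)² = 3.66435 m².
Resultant F = γ·h_c·A = 12.3606 × 6.88 × 3.66435 = 311.62 kN.
I_c = πr⁴/4 = π × 1.08⁴/4 = 1.06853 m⁴.
Centre of pressure: y_p = y_c + I_c/(y_c·A) = 6.88 + 1.06853/(6.88 × 3.66435) = 6.88 + 0.0423839 = 6.92238 m along the plane.

h_p = 6.92 m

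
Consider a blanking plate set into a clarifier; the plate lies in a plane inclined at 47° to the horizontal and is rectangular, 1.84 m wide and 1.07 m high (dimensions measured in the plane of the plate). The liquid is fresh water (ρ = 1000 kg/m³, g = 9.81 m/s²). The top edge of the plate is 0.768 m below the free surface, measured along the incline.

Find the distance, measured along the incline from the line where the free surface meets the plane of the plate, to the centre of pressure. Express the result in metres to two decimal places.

y_p = 1.38 m

γ = ρg = 1000 × 9.81 = 9810 N/m³ = 9.81 kN/m³.
Let θ = 47° be the plate's angle to the horizontal; measure y along the incline from where the plane meets the free surface. Vertical depth h = y·sinθ with sinθ = 0.731354.
The centroid lies 1.07/2 = 0.535 m below the top edge, so y_c = 0.768 + 0.535 = 1.303 m and h_c = 1.303 × 0.731354 = 0.952954 m.
A = 1.84 × 1.07 = 1.9688 m².
Resultant F = γ·h_c·A = 9.81 × 0.952954 × 1.9688 = 18.4053 kN.
I_c = b·h³/12 = 1.84 × 1.07³/12 = 0.18784 m⁴.
Centre of pressure: y_p = y_c + I_c/(y_c·A) = 1.303 + 0.18784/(1.303 × 1.9688) = 1.303 + 0.0732221 = 1.37622 m along the plane.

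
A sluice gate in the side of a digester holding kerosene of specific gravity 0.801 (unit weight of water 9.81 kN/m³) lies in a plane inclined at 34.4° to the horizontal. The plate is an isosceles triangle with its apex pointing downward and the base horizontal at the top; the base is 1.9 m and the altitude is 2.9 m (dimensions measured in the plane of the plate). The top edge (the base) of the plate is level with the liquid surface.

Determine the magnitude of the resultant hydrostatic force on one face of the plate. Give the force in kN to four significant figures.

γ = 0.801 × 9.81 = 7.85781 kN/m³.
Let θ = 34.4° be the plate's angle to the horizontal; measure y along the incline from where the plane meets the free surface. Vertical depth h = y·sinθ with sinθ = 0.564967.
With the apex down, the centroid sits h/3 = 2.9/3 = 0.966667 m below the base (the top edge), so y_c = 0.966667 m and h_c = 0.966667 × 0.564967 = 0.546135 m.
A = ½ × 1.9 × 2.9 = 2.755 m².
Resultant F = γ·h_c·A = 7.85781 × 0.546135 × 2.755 = 11.8229 kN.

F ≈ 11.82 kN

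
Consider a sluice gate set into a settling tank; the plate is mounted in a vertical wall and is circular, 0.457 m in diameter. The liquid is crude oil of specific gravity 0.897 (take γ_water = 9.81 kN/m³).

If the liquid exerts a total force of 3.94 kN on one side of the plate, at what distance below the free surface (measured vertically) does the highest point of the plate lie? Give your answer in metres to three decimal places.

γ = 0.897 × 9.81 = 8.79957 kN/m³.
A = π(0.2285)² = 0.16403 m².
From F = γ·h_c·A, the centroid depth is h_c = 3.94/(8.79957 × 0.16403) = 2.72968 m.
The centroid is at the centre, 0.2285 m below the top of the plate, so the highest point sits at h_top = 2.72968 − 0.2285 = 2.50118 m below the surface.

d_top ≈ 2.501 m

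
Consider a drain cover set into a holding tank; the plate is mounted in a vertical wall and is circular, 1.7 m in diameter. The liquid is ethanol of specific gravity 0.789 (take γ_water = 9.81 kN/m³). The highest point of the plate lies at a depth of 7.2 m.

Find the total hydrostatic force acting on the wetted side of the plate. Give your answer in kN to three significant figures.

γ = 0.789 × 9.81 = 7.74009 kN/m³.
The centroid is at the centre, 0.85 m below the top of the plate, so the centroid depth is h_c = 7.2 + 0.85 = 8.05 m.
A = π(0.85)² = 2.2698 m².
Resultant F = γ·h_c·A = 7.74009 × 8.05 × 2.2698 = 141.426 kN.

F ≈ 141 kN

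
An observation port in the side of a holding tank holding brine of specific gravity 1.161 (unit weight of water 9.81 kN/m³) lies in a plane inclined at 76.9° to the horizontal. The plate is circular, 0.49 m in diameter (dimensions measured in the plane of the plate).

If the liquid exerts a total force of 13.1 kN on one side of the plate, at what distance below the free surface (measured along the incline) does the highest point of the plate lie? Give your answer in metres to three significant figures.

y_top ≈ 6.02 m

γ = 1.161 × 9.81 = 11.38941 kN/m³.
A = π(0.245)² = 0.188574 m².
From F = γ·h_c·A, the centroid depth is h_c = 13.1/(11.38941 × 0.188574) = 6.09942 m.
Let θ = 76.9° be the plate's angle to the horizontal; measure y along the incline from where the plane meets the free surface. Vertical depth h = y·sinθ with sinθ = 0.973976.
Along the incline, y_c = h_c/sinθ = 6.09942/0.973976 = 6.26239 m.
The centroid is at the centre, 0.245 m below the top of the plate, so the highest point sits at y_top = 6.26239 − 0.245 = 6.01739 m along the incline.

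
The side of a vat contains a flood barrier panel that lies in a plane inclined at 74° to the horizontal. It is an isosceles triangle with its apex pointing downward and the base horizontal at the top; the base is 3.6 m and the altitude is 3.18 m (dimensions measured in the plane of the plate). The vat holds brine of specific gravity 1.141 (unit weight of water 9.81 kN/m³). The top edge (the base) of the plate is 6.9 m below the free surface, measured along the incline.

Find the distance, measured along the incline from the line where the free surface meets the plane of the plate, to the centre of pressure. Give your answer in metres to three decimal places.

γ = 1.141 × 9.81 = 11.19321 kN/m³.
Let θ = 74° be the plate's angle to the horizontal; measure y along the incline from where the plane meets the free surface. Vertical depth h = y·sinθ with sinθ = 0.961262.
With the apex down, the centroid sits h/3 = 3.18/3 = 1.06 m below the base (the top edge), so y_c = 6.9 + 1.06 = 7.96 m and h_c = 7.96 × 0.961262 = 7.65165 m.
A = ½ × 3.6 × 3.18 = 5.724 m².
Resultant F = γ·h_c·A = 11.19321 × 7.65165 × 5.724 = 490.241 kN.
I_c = b·h³/36 = 3.6 × 3.18³/36 = 3.21574 m⁴.
Centre of pressure: y_p = y_c + I_c/(y_c·A) = 7.96 + 3.21574/(7.96 × 5.724) = 7.96 + 0.0705778 = 8.03058 m along the plane.

y_p = 8.031 m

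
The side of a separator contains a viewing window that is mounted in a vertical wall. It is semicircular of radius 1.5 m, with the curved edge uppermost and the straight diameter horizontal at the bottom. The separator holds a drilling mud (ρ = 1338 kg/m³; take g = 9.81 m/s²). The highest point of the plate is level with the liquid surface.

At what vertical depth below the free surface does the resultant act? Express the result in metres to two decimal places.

γ = ρg = 1338 × 9.81 / 1000 = 13.12578 kN/m³.
The centroid lies 4r/(3π) = 0.63662 m above the diameter, so r − 4r/(3π) = 1.5 − 0.63662 = 0.86338 m below the topmost point, so the centroid depth is h_c = 0.86338 m.
A = πr²/2 = π × 1.5²/2 = 3.53429 m².
Resultant F = γ·h_c·A = 13.12578 × 0.86338 × 3.53429 = 40.0525 kN.
I_c = (π/8 − 8/(9π))·r⁴ = 0.109757 × 1.5⁴ = 0.555645 m⁴.
Centre of pressure: y_p = y_c + I_c/(y_c·A) = 0.86338 + 0.555645/(0.86338 × 3.53429) = 0.86338 + 0.182093 = 1.04547 m along the plane.

h_p = 1.05 m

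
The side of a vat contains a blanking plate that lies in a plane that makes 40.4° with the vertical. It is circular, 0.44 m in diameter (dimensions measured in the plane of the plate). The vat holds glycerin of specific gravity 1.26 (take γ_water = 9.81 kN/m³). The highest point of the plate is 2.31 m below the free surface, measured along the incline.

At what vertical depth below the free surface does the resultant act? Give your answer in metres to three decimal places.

h_p = 1.930 m

γ = 1.26 × 9.81 = 12.3606 kN/m³.
The plate makes 40.4° with the vertical, i.e. θ = 90° − 40.4° = 49.6° to the horizontal. Measuring y along the incline from the free-surface line, vertical depth h = y·sinθ with sinθ = 0.761538.
The centroid is at the centre, 0.22 m below the top of the plate, so y_c = 2.31 + 0.22 = 2.53 m and h_c = 2.53 × 0.761538 = 1.92669 m.
A = π(0.22)² = 0.152053 m².
Resultant F = γ·h_c·A = 12.3606 × 1.92669 × 0.152053 = 3.62115 kN.
I_c = πr⁴/4 = π × 0.22⁴/4 = 0.00183984 m⁴.
Centre of pressure: y_p = y_c + I_c/(y_c·A) = 2.53 + 0.00183984/(2.53 × 0.152053) = 2.53 + 0.00478261 = 2.53478 m along the plane.
Vertically, h_p = y_p·sinθ = 2.53478 × 0.761538 = 1.93033 m.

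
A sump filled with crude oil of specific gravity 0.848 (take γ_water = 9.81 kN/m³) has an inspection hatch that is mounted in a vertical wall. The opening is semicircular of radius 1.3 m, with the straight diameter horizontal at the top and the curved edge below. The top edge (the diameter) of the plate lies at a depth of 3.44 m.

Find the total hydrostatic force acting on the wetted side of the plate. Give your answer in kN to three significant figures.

F ≈ 88.2 kN

γ = 0.848 × 9.81 = 8.31888 kN/m³.
The centroid of a semicircle lies 4r/(3π) = 0.551737 m from the diameter, here below the top edge, so the centroid depth is h_c = 3.44 + 0.551737 = 3.99174 m.
A = πr²/2 = π × 1.3²/2 = 2.65465 m².
Resultant F = γ·h_c·A = 8.31888 × 3.99174 × 2.65465 = 88.1524 kN.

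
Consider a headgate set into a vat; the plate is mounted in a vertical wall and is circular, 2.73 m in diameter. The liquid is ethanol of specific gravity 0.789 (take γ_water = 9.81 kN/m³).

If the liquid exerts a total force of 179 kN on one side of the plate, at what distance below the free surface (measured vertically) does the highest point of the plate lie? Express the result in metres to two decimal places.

γ = 0.789 × 9.81 = 7.74009 kN/m³.
A = π(1.365)² = 5.85349 m².
From F = γ·h_c·A, the centroid depth is h_c = 179/(7.74009 × 5.85349) = 3.95086 m.
The centroid is at the centre, 1.365 m below the top of the plate, so the highest point sits at h_top = 3.95086 − 1.365 = 2.58586 m below the surface.

d_top ≈ 2.59 m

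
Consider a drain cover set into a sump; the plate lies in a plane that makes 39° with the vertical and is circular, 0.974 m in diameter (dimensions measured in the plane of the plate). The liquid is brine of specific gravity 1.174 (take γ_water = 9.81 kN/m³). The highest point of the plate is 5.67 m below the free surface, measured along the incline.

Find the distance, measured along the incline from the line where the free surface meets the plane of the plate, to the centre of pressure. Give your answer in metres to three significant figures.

γ = 1.174 × 9.81 = 11.51694 kN/m³.
The plate makes 39° with the vertical, i.e. θ = 90° − 39° = 51° to the horizontal. Measuring y along the incline from the free-surface line, vertical depth h = y·sinθ with sinθ = 0.777146.
The centroid is at the centre, 0.487 m below the top of the plate, so y_c = 5.67 + 0.487 = 6.157 m and h_c = 6.157 × 0.777146 = 4.78489 m.
A = π(0.487)² = 0.745088 m².
Resultant F = γ·h_c·A = 11.51694 × 4.78489 × 0.745088 = 41.0598 kN.
I_c = πr⁴/4 = π × 0.487⁴/4 = 0.044178 m⁴.
Centre of pressure: y_p = y_c + I_c/(y_c·A) = 6.157 + 0.044178/(6.157 × 0.745088) = 6.157 + 0.00963007 = 6.16663 m along the plane.

y_p = 6.17 m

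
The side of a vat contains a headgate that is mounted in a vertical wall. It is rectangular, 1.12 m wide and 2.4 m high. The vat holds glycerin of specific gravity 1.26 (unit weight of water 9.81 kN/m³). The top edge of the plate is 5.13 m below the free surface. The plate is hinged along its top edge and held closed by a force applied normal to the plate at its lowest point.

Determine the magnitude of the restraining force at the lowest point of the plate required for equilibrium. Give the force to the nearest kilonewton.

γ = 1.26 × 9.81 = 12.3606 kN/m³.
The centroid lies 2.4/2 = 1.2 m below the top edge, so the centroid depth is h_c = 5.13 + 1.2 = 6.33 m.
A = 1.12 × 2.4 = 2.688 m².
Resultant F = γ·h_c·A = 12.3606 × 6.33 × 2.688 = 210.316 kN.
I_c = b·h³/12 = 1.12 × 2.4³/12 = 1.29024 m⁴.
Centre of pressure: y_p = y_c + I_c/(y_c·A) = 6.33 + 1.29024/(6.33 × 2.688) = 6.33 + 0.0758294 = 6.40583 m along the plane.
The resultant acts 1.2 + 0.0758294 = 1.27583 m (along the plate) below the hinge at the top edge, so the moment about the hinge is M = F × 1.27583 = 210.316 × 1.27583 = 268.327 kN·m.
A normal force at the bottom, 2.4 m from the hinge, must supply this moment: P = 268.327/2.4 = 111.803 kN.

P ≈ 112 kN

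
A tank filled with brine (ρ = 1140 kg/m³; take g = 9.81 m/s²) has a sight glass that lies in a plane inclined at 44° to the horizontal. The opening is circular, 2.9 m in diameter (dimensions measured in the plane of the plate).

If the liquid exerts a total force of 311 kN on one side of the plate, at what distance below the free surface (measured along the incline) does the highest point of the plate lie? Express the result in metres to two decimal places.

y_top ≈ 4.61 m

γ = ρg = 1140 × 9.81 / 1000 = 11.1834 kN/m³.
A = π(1.45)² = 6.6052 m².
From F = γ·h_c·A, the centroid depth is h_c = 311/(11.1834 × 6.6052) = 4.21018 m.
Let θ = 44° be the plate's angle to the horizontal; measure y along the incline from where the plane meets the free surface. Vertical depth h = y·sinθ with sinθ = 0.694658.
Along the incline, y_c = h_c/sinθ = 4.21018/0.694658 = 6.0608 m.
The centroid is at the centre, 1.45 m below the top of the plate, so the highest point sits at y_top = 6.0608 − 1.45 = 4.6108 m along the incline.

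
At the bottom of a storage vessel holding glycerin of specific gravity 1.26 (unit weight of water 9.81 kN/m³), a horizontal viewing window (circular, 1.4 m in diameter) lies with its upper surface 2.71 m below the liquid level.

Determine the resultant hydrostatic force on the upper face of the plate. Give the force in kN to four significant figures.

F ≈ 51.56 kN

γ = 1.26 × 9.81 = 12.3606 kN/m³.
The plate is horizontal, so pressure is uniform at p = γ·h = 12.3606 × 2.71 = 33.4972 kN/m².
A = π(0.7)² = 1.53938 m².
F = p·A = 33.4972 × 1.53938 = 51.5649 kN.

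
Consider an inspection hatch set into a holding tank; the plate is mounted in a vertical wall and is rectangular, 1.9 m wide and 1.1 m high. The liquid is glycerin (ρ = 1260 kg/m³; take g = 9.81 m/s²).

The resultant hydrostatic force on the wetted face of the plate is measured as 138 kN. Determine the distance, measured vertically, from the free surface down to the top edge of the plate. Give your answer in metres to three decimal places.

γ = ρg = 1260 × 9.81 / 1000 = 12.3606 kN/m³.
A = 1.9 × 1.1 = 2.09 m².
From F = γ·h_c·A, the centroid depth is h_c = 138/(12.3606 × 2.09) = 5.34187 m.
The centroid lies 1.1/2 = 0.55 m below the top edge, so the top edge sits at h_top = 5.34187 − 0.55 = 4.79187 m below the surface.

d_top ≈ 4.792 m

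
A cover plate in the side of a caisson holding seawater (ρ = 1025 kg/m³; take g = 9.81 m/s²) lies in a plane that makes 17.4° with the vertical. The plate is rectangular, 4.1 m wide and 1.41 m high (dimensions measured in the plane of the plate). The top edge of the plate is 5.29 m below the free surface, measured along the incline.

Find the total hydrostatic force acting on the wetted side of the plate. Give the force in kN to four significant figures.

F ≈ 332.5 kN

γ = ρg = 1025 × 9.81 / 1000 = 10.05525 kN/m³.
The plate makes 17.4° with the vertical, i.e. θ = 90° − 17.4° = 72.6° to the horizontal. Measuring y along the incline from the free-surface line, vertical depth h = y·sinθ with sinθ = 0.954240.
The centroid lies 1.41/2 = 0.705 m below the top edge, so y_c = 5.29 + 0.705 = 5.995 m and h_c = 5.995 × 0.954240 = 5.72067 m.
A = 4.1 × 1.41 = 5.781 m².
Resultant F = γ·h_c·A = 10.05525 × 5.72067 × 5.781 = 332.539 kN.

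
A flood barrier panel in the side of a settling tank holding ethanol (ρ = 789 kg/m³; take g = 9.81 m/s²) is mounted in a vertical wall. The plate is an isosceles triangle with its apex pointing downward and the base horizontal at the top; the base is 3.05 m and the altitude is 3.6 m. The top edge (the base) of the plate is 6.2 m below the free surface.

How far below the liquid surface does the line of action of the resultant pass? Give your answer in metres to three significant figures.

h_p = 7.50 m

γ = ρg = 789 × 9.81 / 1000 = 7.74009 kN/m³.
With the apex down, the centroid sits h/3 = 3.6/3 = 1.2 m below the base (the top edge), so the centroid depth is h_c = 6.2 + 1.2 = 7.4 m.
A = ½ × 3.05 × 3.6 = 5.49 m².
Resultant F = γ·h_c·A = 7.74009 × 7.4 × 5.49 = 314.449 kN.
I_c = b·h³/36 = 3.05 × 3.6³/36 = 3.9528 m⁴.
Centre of pressure: y_p = y_c + I_c/(y_c·A) = 7.4 + 3.9528/(7.4 × 5.49) = 7.4 + 0.0972973 = 7.4973 m along the plane.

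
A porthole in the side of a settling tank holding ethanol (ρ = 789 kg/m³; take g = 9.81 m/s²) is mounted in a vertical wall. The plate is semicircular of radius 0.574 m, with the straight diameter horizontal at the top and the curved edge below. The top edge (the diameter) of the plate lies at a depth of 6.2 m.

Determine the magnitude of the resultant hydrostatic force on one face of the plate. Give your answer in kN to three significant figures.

F ≈ 25.8 kN

γ = ρg = 789 × 9.81 / 1000 = 7.74009 kN/m³.
The centroid of a semicircle lies 4r/(3π) = 0.243613 m from the diameter, here below the top edge, so the centroid depth is h_c = 6.2 + 0.243613 = 6.44361 m.
A = πr²/2 = π × 0.574²/2 = 0.51754 m².
Resultant F = γ·h_c·A = 7.74009 × 6.44361 × 0.51754 = 25.8119 kN.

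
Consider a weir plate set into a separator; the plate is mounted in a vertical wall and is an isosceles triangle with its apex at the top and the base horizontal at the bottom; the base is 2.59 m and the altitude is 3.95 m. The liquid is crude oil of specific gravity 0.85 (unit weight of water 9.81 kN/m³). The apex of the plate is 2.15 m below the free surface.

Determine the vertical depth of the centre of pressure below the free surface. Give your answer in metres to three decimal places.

h_p = 4.965 m

γ = 0.85 × 9.81 = 8.3385 kN/m³.
With the apex up, the centroid sits 2h/3 = 2 × 3.95/3 = 2.63333 m below the apex, so the centroid depth is h_c = 2.15 + 2.63333 = 4.78333 m.
A = ½ × 2.59 × 3.95 = 5.11525 m².
Resultant F = γ·h_c·A = 8.3385 × 4.78333 × 5.11525 = 204.026 kN.
I_c = b·h³/36 = 2.59 × 3.95³/36 = 4.43393 m⁴.
Centre of pressure: y_p = y_c + I_c/(y_c·A) = 4.78333 + 4.43393/(4.78333 × 5.11525) = 4.78333 + 0.181214 = 4.96454 m along the plane.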